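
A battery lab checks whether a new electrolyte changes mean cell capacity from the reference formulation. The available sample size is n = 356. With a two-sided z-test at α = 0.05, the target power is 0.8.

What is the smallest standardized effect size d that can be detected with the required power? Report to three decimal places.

d ≈ 0.148

Required noncentrality: δ = z_{0.025} + z_{0.20} = 1.960 + 0.842 = 2.802.
(The second rejection-region term Φ(−δ − z_{α/2}) is negligible and dropped.)
δ = d·√n ⇒ d = δ/√n = 2.802/√356 = 0.1485.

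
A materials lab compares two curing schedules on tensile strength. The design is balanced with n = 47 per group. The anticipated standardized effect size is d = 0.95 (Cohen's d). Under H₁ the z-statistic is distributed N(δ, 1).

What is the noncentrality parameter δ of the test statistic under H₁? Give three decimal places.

δ = d·√(n/2) = 0.95 × √(47/2) = 4.6053

δ ≈ 4.605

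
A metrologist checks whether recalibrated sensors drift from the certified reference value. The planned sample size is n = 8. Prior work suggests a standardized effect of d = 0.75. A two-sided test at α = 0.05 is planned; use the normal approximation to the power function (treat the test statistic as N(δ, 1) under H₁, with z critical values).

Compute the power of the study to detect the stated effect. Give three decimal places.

Power ≈ 0.564

Noncentrality parameter: δ = d·√n = 0.75 × √8 = 2.1213
Two-sided α = 0.05 → critical value z_{0.025} = 1.960.
Power = Φ(δ − 1.960) + Φ(−δ − 1.960) = Φ(0.161) + Φ(-4.081) = 0.5641 + 0.0000 = 0.5641.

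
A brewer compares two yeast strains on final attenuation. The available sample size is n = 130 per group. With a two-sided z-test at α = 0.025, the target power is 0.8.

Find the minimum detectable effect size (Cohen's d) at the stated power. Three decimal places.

d ≈ 0.382

Required noncentrality: δ = z_{0.0125} + z_{0.20} = 2.241 + 0.842 = 3.083.
(Lower-tail contribution to power is negligible for δ > 0.)
δ = d·√(n/2) ⇒ d = δ/√(n/2) = 3.083/√(130/2) = 0.3824.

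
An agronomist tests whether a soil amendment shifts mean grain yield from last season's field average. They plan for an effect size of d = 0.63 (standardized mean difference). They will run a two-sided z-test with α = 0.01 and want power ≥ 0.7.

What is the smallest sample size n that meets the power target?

Set Φ(δ − 2.576) = 0.7; then δ − 2.576 = Φ⁻¹(0.7) = 0.524, giving δ = 3.100.
(The Φ(−δ − z_{α/2}) term is vanishingly small for δ > 0 and is dropped in the standard sample-size formula.)
δ = d·√n ⇒ n = (δ/d)² = (3.100 / 0.63)² = 24.22.
Rounding up, n = 25.

n = 25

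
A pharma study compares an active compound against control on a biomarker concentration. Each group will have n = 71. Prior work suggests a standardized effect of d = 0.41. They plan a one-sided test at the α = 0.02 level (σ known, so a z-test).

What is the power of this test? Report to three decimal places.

Noncentrality parameter: δ = d·√(n/2) = 0.41 × √(71/2) = 2.4429
One-sided α = 0.02 → critical value z_{0.02} = 2.054.
Power = Φ(δ − 2.054) = Φ(0.389) = 0.6514.

Power ≈ 0.651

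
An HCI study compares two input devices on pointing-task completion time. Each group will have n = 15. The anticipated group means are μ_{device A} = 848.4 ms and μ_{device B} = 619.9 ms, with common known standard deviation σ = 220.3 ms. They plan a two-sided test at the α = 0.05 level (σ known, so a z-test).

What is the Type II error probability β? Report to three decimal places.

Standardized effect: d = |μ_{device A} − μ_{device B}| / σ = |848.4 − 619.9| / 220.3 = 1.0372
Noncentrality parameter: λ = d·√(n/2) = 1.0372 × √(15/2) = 2.8405
Two-sided α = 0.05 → critical value z_{0.025} = 1.960.
Power = Φ(λ − 1.960) + Φ(−λ − 1.960) = Φ(0.881) + Φ(-4.801) = 0.8107 + 0.0000 = 0.8107.
Type II error: β = 1 − power = 1 − 0.8107 = 0.1893.

β ≈ 0.189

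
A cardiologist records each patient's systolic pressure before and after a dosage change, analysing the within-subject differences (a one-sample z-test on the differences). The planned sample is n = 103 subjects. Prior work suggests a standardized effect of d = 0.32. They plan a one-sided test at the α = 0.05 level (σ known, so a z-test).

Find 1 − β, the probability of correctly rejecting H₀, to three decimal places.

Noncentrality parameter: δ = d·√n = 0.32 × √103 = 3.2476
Critical value for a one-sided test at α = 0.05: z_α = 1.645.
Power = P(Z > 1.645 − δ) = Φ(1.603) = 0.9455.

Power ≈ 0.946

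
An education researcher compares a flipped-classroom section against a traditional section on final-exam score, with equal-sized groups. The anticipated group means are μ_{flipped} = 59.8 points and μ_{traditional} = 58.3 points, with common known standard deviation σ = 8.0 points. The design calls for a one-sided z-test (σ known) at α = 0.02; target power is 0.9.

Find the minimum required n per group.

Standardized effect: d = |μ_{flipped} − μ_{traditional}| / σ = |59.8 − 58.3| / 8.0 = 0.1875
For power 0.9 need Φ(δ − z_{0.02}) = 0.9, so δ = z_{0.02} + z_{0.10} = 2.054 + 1.282 = 3.335.
δ = d·√(n/2) ⇒ n = 2(δ/d)² = 2 × (3.335 / 0.1875)² = 632.85.
Rounding up, n = 633 per group.

n = 633 per group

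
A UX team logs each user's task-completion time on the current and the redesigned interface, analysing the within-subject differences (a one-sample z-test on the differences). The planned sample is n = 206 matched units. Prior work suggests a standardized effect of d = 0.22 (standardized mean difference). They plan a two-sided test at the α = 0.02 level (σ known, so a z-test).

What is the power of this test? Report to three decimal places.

Noncentrality parameter: δ = d·√n = 0.22 × √206 = 3.1576
Critical value for a two-sided test at α = 0.02: z_{α/2} = 2.326.
Power = Φ(δ − 2.326) + Φ(−δ − 2.326) = Φ(0.831) + Φ(-5.484) = 0.7971 + 0.0000 = 0.7971.

Power ≈ 0.797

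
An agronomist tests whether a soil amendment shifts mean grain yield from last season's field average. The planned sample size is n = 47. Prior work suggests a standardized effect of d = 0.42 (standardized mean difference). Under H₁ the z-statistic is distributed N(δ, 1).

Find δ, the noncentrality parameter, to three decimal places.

δ ≈ 2.879

The noncentrality parameter scales effect size by the design's sample-size factor: δ = d·√n = 0.42 × √47 = 2.8794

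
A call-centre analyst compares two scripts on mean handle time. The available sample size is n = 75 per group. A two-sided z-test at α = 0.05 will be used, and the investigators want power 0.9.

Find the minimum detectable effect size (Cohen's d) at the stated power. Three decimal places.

d ≈ 0.529

Required noncentrality: δ = z_{0.025} + z_{0.10} = 1.960 + 1.282 = 3.242.
(The second rejection-region term Φ(−δ − z_{α/2}) is negligible and dropped.)
δ = d·√(n/2) ⇒ d = δ/√(n/2) = 3.242/√(75/2) = 0.5293.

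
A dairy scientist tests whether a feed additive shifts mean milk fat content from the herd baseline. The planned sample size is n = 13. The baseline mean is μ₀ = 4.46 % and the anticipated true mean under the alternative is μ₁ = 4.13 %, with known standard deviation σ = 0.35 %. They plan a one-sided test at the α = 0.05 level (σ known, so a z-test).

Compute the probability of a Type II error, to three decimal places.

β ≈ 0.040

Standardized effect: d = |μ₁ − μ₀| / σ = |4.13 − 4.46| / 0.35 = 0.9429
Noncentrality parameter: δ = d·√n = 0.9429 × √13 = 3.3995
One-sided α = 0.05 → critical value z_{0.05} = 1.645.
Power = Φ(δ − 1.645) = Φ(1.755) = 0.9603.
Type II error: β = 1 − power = 1 − 0.9603 = 0.0397.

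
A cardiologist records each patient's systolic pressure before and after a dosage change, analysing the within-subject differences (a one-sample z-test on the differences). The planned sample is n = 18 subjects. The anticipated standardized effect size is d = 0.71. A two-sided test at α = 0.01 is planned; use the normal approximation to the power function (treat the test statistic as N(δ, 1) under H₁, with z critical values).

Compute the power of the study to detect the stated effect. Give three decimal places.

Power ≈ 0.669

Noncentrality parameter: δ = d·√n = 0.71 × √18 = 3.0123
Critical value for a two-sided test at α = 0.01: z_{α/2} = 2.576.
Power = Φ(δ − 2.576) + Φ(−δ − 2.576) = Φ(0.436) + Φ(-5.588) = 0.6687 + 0.0000 = 0.6687.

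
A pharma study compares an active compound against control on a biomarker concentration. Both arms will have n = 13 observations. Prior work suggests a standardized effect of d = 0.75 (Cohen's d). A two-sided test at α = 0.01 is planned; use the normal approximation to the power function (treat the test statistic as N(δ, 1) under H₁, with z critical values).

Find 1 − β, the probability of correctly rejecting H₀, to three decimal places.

Noncentrality parameter: δ = d·√(n/2) = 0.75 × √(13/2) = 1.9121
Critical value for a two-sided test at α = 0.01: z_{α/2} = 2.576.
Power = Φ(δ − 2.576) + Φ(−δ − 2.576) = Φ(-0.664) + Φ(-4.488) = 0.2534 + 0.0000 = 0.2534.

Power ≈ 0.253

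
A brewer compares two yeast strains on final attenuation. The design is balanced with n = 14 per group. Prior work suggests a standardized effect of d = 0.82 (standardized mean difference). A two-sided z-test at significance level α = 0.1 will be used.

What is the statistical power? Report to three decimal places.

Power ≈ 0.700

Noncentrality parameter: δ = d·√(n/2) = 0.82 × √(14/2) = 2.1695
Critical value for a two-sided test at α = 0.1: z_{α/2} = 1.645.
Power = Φ(δ − 1.645) + Φ(−δ − 1.645) = Φ(0.525) + Φ(-3.814) = 0.7001 + 0.0001 = 0.7002.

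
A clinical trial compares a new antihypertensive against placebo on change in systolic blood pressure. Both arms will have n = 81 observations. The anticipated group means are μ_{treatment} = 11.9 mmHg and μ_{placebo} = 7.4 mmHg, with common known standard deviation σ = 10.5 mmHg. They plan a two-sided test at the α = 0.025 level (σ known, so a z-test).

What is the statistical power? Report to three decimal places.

Standardized effect: d = |μ_{treatment} − μ_{placebo}| / σ = |11.9 − 7.4| / 10.5 = 0.4286
Noncentrality parameter: δ = d·√(n/2) = 0.4286 × √(81/2) = 2.7274
Critical value for a two-sided test at α = 0.025: z_{α/2} = 2.241.
Power = Φ(δ − 2.241) + Φ(−δ − 2.241) = Φ(0.486) + Φ(-4.969) = 0.6865 + 0.0000 = 0.6865.

Power ≈ 0.687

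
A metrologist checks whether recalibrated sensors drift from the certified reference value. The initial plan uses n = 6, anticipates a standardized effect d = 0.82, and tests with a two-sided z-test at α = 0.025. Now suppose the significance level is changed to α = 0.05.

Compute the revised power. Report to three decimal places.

Power ≈ 0.519

δ = d·√n = 0.82 × √6 = 2.0086 (unchanged). New critical value: z_{0.025} = 1.960.
Revised power = Φ(δ − 1.960) + Φ(−δ − 1.960) = Φ(0.049) + Φ(-3.969) = 0.5194 + 0.0000 = 0.5194.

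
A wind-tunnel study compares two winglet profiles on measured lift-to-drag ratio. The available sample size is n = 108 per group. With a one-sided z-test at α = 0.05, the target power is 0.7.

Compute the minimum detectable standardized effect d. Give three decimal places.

d ≈ 0.295

Required noncentrality: δ = z_{0.05} + z_{0.30} = 1.645 + 0.524 = 2.169.
δ = d·√(n/2) ⇒ d = δ/√(n/2) = 2.169/√(108/2) = 0.2952.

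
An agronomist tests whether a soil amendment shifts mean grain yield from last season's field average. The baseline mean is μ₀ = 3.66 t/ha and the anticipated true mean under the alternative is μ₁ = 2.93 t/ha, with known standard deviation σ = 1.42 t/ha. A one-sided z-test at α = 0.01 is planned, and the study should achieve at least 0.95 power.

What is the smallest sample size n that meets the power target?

n = 60

Standardized effect: d = |μ₁ − μ₀| / σ = |2.93 − 3.66| / 1.42 = 0.5141
Set Φ(δ − 2.326) = 0.95; then δ − 2.326 = Φ⁻¹(0.95) = 1.645, giving δ = 3.971.
δ = d·√n ⇒ n = (δ/d)² = (3.971 / 0.5141)² = 59.67.
Round up to the next whole unit.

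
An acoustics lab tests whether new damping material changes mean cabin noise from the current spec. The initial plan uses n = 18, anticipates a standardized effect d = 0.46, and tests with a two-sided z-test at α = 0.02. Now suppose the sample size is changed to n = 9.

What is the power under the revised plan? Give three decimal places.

Power ≈ 0.172

With n = 9: δ = d·√n = 0.46 × √9 = 1.3800. Critical value z_{0.01} = 2.326.
Revised power = Φ(δ − 2.326) + Φ(−δ − 2.326) = Φ(-0.946) + Φ(-3.706) = 0.1720 + 0.0001 = 0.1721.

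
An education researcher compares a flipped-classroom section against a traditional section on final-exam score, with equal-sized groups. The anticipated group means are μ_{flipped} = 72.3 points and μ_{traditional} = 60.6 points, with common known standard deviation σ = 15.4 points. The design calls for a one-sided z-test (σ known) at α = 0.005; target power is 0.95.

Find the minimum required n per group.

n = 62 per group

Standardized effect: d = |μ_{flipped} − μ_{traditional}| / σ = |72.3 − 60.6| / 15.4 = 0.7597
For power 0.95 need Φ(δ − z_{0.005}) = 0.95, so δ = z_{0.005} + z_{0.05} = 2.576 + 1.645 = 4.221.
δ = d·√(n/2) ⇒ n = 2(δ/d)² = 2 × (4.221 / 0.7597)² = 61.73.
Rounding up, n = 62 per group.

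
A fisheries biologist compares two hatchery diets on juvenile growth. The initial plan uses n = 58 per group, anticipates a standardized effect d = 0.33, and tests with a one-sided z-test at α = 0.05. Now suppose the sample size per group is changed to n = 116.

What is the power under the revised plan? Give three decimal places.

Power ≈ 0.807

With n = 116 per group: δ = d·√(n/2) = 0.33 × √(116/2) = 2.5132. Critical value z_{0.05} = 1.645.
Revised power = P(Z > 1.645 − δ) = Φ(0.868) = 0.8074.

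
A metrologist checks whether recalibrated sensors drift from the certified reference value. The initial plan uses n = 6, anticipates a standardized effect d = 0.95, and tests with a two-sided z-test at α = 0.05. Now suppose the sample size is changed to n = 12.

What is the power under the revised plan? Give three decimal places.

Power ≈ 0.908

With n = 12: δ = d·√n = 0.95 × √12 = 3.2909. Critical value z_{0.025} = 1.960.
Revised power = Φ(δ − 1.960) + Φ(−δ − 1.960) = Φ(1.331) + Φ(-5.251) = 0.9084 + 0.0000 = 0.9084.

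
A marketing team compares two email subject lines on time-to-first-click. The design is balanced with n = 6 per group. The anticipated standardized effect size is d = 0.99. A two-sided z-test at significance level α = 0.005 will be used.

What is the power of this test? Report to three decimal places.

Noncentrality parameter: δ = d·√(n/2) = 0.99 × √(6/2) = 1.7147
Two-sided α = 0.005 → critical value z_{0.0025} = 2.807.
Power = Φ(δ − 2.807) + Φ(−δ − 2.807) = Φ(-1.092) + Φ(-4.522) = 0.1373 + 0.0000 = 0.1374.

Power ≈ 0.137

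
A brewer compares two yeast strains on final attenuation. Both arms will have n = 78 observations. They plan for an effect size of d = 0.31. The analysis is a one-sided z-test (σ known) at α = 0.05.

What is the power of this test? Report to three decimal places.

Noncentrality parameter: δ = d·√(n/2) = 0.31 × √(78/2) = 1.9359
Critical value for a one-sided test at α = 0.05: z_α = 1.645.
Power = Φ(δ − 1.645) = Φ(0.291) = 0.6145.

Power ≈ 0.615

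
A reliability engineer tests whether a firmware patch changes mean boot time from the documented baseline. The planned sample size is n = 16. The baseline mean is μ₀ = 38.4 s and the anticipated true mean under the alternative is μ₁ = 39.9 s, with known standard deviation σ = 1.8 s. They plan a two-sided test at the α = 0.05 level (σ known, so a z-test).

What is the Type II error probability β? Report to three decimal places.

β ≈ 0.085

Standardized effect: d = |μ₁ − μ₀| / σ = |39.9 − 38.4| / 1.8 = 0.8333
Noncentrality parameter: δ = d·√n = 0.8333 × √16 = 3.3333
Critical value for a two-sided test at α = 0.05: z_{α/2} = 1.960.
Power = Φ(δ − 1.960) + Φ(−δ − 1.960) = Φ(1.373) + Φ(-5.293) = 0.9152 + 0.0000 = 0.9152.
Type II error: β = 1 − power = 1 − 0.9152 = 0.0848.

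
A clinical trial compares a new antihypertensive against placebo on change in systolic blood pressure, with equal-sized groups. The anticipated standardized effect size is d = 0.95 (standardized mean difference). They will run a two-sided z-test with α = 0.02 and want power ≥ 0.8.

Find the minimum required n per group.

n = 23 per group

Set Φ(δ − 2.326) = 0.8; then δ − 2.326 = Φ⁻¹(0.8) = 0.842, giving δ = 3.168.
(The Φ(−δ − z_{α/2}) term is vanishingly small for δ > 0 and is dropped in the standard sample-size formula.)
δ = d·√(n/2) ⇒ n = 2(δ/d)² = 2 × (3.168 / 0.95)² = 22.24.
Round up to the next whole unit.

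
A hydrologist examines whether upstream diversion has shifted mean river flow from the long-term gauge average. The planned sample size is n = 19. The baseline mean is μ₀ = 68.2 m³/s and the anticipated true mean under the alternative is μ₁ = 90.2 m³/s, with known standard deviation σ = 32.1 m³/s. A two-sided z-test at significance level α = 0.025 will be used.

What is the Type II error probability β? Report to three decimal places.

Standardized effect: d = |μ₁ − μ₀| / σ = |90.2 − 68.2| / 32.1 = 0.6854
Noncentrality parameter: δ = d·√n = 0.6854 × √19 = 2.9874
Critical value for a two-sided test at α = 0.025: z_{α/2} = 2.241.
Power = Φ(δ − 2.241) + Φ(−δ − 2.241) = Φ(0.746) + Φ(-5.229) = 0.7722 + 0.0000 = 0.7722.
Type II error: β = 1 − power = 1 − 0.7722 = 0.2278.

β ≈ 0.228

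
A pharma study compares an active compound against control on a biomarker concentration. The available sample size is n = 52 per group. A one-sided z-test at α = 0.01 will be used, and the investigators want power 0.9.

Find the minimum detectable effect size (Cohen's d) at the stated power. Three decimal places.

d ≈ 0.708

Need Φ(δ − 2.326) = 0.9, so δ = 2.326 + 1.282 = 3.608.
δ = d·√(n/2) ⇒ d = δ/√(n/2) = 3.608/√(52/2) = 0.7076.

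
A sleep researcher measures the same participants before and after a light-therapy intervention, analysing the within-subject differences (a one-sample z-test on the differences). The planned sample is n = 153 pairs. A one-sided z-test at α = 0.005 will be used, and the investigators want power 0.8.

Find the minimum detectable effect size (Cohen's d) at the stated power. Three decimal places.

d ≈ 0.276

Need Φ(δ − 2.576) = 0.8, so δ = 2.576 + 0.842 = 3.417.
δ = d·√n ⇒ d = δ/√n = 3.417/√153 = 0.2763.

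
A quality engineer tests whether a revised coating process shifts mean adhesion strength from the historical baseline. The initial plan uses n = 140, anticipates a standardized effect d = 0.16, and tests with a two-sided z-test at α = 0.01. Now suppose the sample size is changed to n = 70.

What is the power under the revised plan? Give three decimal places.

Power ≈ 0.108

With n = 70: δ = d·√n = 0.16 × √70 = 1.3387. Critical value z_{0.005} = 2.576.
Revised power = Φ(δ − 2.576) + Φ(−δ − 2.576) = Φ(-1.237) + Φ(-3.914) = 0.1080 + 0.0000 = 0.1081.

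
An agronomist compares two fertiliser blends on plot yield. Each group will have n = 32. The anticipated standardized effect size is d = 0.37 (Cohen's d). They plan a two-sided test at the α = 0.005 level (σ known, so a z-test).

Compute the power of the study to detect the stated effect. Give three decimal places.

Power ≈ 0.092

Noncentrality parameter: δ = d·√(n/2) = 0.37 × √(32/2) = 1.4800
Critical value for a two-sided test at α = 0.005: z_{α/2} = 2.807.
Power = Φ(δ − 2.807) + Φ(−δ − 2.807) = Φ(-1.327) + Φ(-4.287) = 0.0922 + 0.0000 = 0.0923.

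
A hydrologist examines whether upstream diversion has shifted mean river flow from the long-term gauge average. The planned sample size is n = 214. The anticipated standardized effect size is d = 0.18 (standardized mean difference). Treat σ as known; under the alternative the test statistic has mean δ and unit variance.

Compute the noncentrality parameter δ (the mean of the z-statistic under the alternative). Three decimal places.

The noncentrality parameter scales effect size by the design's sample-size factor: δ = d·√n = 0.18 × √214 = 2.6332

δ ≈ 2.633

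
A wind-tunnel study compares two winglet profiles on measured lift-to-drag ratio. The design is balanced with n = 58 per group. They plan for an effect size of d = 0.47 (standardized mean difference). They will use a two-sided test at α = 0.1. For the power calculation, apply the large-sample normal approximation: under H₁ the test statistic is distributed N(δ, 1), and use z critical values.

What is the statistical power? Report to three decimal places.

Noncentrality parameter: λ = d·√(n/2) = 0.47 × √(58/2) = 2.5310
Two-sided α = 0.1 → critical value z_{0.05} = 1.645.
Power = Φ(λ − 1.645) + Φ(−λ − 1.645) = Φ(0.886) + Φ(-4.176) = 0.8122 + 0.0000 = 0.8123.

Power ≈ 0.812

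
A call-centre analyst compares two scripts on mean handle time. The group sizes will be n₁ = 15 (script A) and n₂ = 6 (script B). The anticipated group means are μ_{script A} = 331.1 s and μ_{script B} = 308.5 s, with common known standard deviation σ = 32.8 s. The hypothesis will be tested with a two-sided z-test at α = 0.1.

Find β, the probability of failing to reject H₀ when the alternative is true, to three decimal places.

Standardized effect: d = |μ_{script A} − μ_{script B}| / σ = |331.1 − 308.5| / 32.8 = 0.6890
Noncentrality parameter: δ = d / √(1/n₁ + 1/n₂) = 0.6890 / √(1/15 + 1/6) = 1.4264
Critical value for a two-sided test at α = 0.1: z_{α/2} = 1.645.
Power = Φ(δ − 1.645) + Φ(−δ − 1.645) = Φ(-0.218) + Φ(-3.071) = 0.4135 + 0.0011 = 0.4146.
Type II error: β = 1 − power = 1 − 0.4146 = 0.5854.

β ≈ 0.585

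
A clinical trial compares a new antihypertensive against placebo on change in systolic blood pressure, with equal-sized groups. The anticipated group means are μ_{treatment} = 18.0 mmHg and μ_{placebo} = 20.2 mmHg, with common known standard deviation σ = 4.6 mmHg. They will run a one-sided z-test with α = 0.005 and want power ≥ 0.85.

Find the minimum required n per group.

Standardized effect: d = |μ_{treatment} − μ_{placebo}| / σ = |18.0 − 20.2| / 4.6 = 0.4783
For power 0.85 need Φ(δ − z_{0.005}) = 0.85, so δ = z_{0.005} + z_{0.15} = 2.576 + 1.036 = 3.612.
δ = d·√(n/2) ⇒ n = 2(δ/d)² = 2 × (3.612 / 0.4783)² = 114.09.
Rounding up, n = 115 per group.

n = 115 per group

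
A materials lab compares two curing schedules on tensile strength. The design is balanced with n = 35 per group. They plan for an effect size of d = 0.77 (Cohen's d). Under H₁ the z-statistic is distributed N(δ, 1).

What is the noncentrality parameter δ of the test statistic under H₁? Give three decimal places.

δ ≈ 3.221

δ = d·√(n/2) = 0.77 × √(35/2) = 3.2211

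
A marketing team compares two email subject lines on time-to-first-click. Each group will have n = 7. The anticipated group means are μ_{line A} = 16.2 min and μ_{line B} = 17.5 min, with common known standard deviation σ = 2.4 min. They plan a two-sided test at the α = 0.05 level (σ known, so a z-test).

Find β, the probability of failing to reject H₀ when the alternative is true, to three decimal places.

Standardized effect: d = |μ_{line A} − μ_{line B}| / σ = |16.2 − 17.5| / 2.4 = 0.5417
Noncentrality parameter: δ = d·√(n/2) = 0.5417 × √(7/2) = 1.0134
Critical value for a two-sided test at α = 0.05: z_{α/2} = 1.960.
Power = Φ(δ − 1.960) + Φ(−δ − 1.960) = Φ(-0.947) + Φ(-2.973) = 0.1719 + 0.0015 = 0.1734.
Type II error: β = 1 − power = 1 − 0.1734 = 0.8266.

β ≈ 0.827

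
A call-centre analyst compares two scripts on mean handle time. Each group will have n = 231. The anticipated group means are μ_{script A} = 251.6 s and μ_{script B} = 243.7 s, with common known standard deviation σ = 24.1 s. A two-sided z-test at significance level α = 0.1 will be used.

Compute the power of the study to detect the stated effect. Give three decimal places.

Power ≈ 0.970

Standardized effect: d = |μ_{script A} − μ_{script B}| / σ = |251.6 − 243.7| / 24.1 = 0.3278
Noncentrality parameter: δ = d·√(n/2) = 0.3278 × √(231/2) = 3.5229
Critical value for a two-sided test at α = 0.1: z_{α/2} = 1.645.
Power = Φ(δ − 1.645) + Φ(−δ − 1.645) = Φ(1.878) + Φ(-5.168) = 0.9698 + 0.0000 = 0.9698.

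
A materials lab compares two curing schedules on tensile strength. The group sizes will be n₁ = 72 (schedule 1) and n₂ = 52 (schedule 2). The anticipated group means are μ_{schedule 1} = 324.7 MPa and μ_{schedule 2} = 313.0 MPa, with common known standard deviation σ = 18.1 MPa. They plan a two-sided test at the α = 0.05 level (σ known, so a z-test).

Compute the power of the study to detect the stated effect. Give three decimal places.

Power ≈ 0.944

Standardized effect: d = |μ_{schedule 1} − μ_{schedule 2}| / σ = |324.7 − 313.0| / 18.1 = 0.6464
Noncentrality parameter: λ = d / √(1/n₁ + 1/n₂) = 0.6464 / √(1/72 + 1/52) = 3.5519
Critical value for a two-sided test at α = 0.05: z_{α/2} = 1.960.
Power = Φ(λ − 1.960) + Φ(−λ − 1.960) = Φ(1.592) + Φ(-5.512) = 0.9443 + 0.0000 = 0.9443.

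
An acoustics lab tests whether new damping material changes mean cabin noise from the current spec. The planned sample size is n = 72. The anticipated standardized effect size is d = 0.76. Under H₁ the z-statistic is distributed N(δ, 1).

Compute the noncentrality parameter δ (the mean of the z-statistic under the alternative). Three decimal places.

δ ≈ 6.449

The noncentrality parameter scales effect size by the design's sample-size factor: δ = d·√n = 0.76 × √72 = 6.4488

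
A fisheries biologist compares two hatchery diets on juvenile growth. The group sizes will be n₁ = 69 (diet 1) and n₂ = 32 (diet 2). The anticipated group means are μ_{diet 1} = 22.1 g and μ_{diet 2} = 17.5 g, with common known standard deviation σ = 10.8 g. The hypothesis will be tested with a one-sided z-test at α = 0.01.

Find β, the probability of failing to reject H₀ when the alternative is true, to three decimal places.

Standardized effect: d = |μ_{diet 1} − μ_{diet 2}| / σ = |22.1 − 17.5| / 10.8 = 0.4259
Noncentrality parameter: λ = d / √(1/n₁ + 1/n₂) = 0.4259 / √(1/69 + 1/32) = 1.9915
One-sided α = 0.01 → critical value z_{0.01} = 2.326.
Power = P(Z > 2.326 − λ) = Φ(-0.335) = 0.3689.
Type II error: β = 1 − power = 1 − 0.3689 = 0.6311.

β ≈ 0.631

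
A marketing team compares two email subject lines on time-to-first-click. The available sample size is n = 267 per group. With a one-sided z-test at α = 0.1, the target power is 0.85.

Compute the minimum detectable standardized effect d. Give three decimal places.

Need Φ(δ − 1.282) = 0.85, so δ = 1.282 + 1.036 = 2.318.
δ = d·√(n/2) ⇒ d = δ/√(n/2) = 2.318/√(267/2) = 0.2006.

d ≈ 0.201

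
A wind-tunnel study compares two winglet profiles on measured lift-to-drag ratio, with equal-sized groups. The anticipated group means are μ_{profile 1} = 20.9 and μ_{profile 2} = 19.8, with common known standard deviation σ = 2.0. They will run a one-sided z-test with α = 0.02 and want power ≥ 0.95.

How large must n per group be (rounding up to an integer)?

Standardized effect: d = |μ_{profile 1} − μ_{profile 2}| / σ = |20.9 − 19.8| / 2.0 = 0.5500
For power 0.95 need Φ(δ − z_{0.02}) = 0.95, so δ = z_{0.02} + z_{0.05} = 2.054 + 1.645 = 3.699.
δ = d·√(n/2) ⇒ n = 2(δ/d)² = 2 × (3.699 / 0.5500)² = 90.44.
Round up to the next whole unit.

n = 91 per group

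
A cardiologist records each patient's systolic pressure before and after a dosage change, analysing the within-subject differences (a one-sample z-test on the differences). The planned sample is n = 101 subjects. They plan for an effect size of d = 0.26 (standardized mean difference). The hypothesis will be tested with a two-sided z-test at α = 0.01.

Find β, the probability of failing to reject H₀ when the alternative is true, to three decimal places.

β ≈ 0.485

Noncentrality parameter: δ = d·√n = 0.26 × √101 = 2.6130
Two-sided α = 0.01 → critical value z_{0.005} = 2.576.
Power = Φ(δ − 2.576) + Φ(−δ − 2.576) = Φ(0.037) + Φ(-5.189) = 0.5148 + 0.0000 = 0.5148.
Type II error: β = 1 − power = 1 − 0.5148 = 0.4852.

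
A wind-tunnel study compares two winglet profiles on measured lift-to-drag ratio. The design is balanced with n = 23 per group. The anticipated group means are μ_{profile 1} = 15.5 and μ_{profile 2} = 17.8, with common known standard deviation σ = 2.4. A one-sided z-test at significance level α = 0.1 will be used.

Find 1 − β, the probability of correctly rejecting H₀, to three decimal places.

Standardized effect: d = |μ_{profile 1} − μ_{profile 2}| / σ = |15.5 − 17.8| / 2.4 = 0.9583
Noncentrality parameter: λ = d·√(n/2) = 0.9583 × √(23/2) = 3.2499
One-sided α = 0.1 → critical value z_{0.1} = 1.282.
Power = P(Z > 1.282 − λ) = Φ(1.968) = 0.9755.

Power ≈ 0.975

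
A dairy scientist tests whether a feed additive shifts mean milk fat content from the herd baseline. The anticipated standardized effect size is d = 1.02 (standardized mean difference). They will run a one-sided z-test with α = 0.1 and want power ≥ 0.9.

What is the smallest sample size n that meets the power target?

n = 7

For power 0.9 need Φ(δ − z_{0.1}) = 0.9, so δ = z_{0.1} + z_{0.10} = 1.282 + 1.282 = 2.563.
δ = d·√n ⇒ n = (δ/d)² = (2.563 / 1.02)² = 6.31.
Rounding up, n = 7.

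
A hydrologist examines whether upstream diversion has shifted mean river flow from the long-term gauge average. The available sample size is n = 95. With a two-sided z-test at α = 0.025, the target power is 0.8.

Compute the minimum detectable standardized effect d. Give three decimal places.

Need Φ(δ − 2.241) = 0.8, so δ = 2.241 + 0.842 = 3.083.
(The second rejection-region term Φ(−δ − z_{α/2}) is negligible and dropped.)
δ = d·√n ⇒ d = δ/√n = 3.083/√95 = 0.3163.

d ≈ 0.316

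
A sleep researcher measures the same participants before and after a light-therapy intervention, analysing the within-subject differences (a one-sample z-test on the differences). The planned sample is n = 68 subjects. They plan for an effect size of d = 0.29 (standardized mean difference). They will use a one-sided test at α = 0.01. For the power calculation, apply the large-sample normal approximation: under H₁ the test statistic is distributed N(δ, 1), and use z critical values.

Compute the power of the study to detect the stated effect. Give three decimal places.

Noncentrality parameter: δ = d·√n = 0.29 × √68 = 2.3914
One-sided α = 0.01 → critical value z_{0.01} = 2.326.
Power = P(Z > 2.326 − δ) = Φ(0.065) = 0.5259.

Power ≈ 0.526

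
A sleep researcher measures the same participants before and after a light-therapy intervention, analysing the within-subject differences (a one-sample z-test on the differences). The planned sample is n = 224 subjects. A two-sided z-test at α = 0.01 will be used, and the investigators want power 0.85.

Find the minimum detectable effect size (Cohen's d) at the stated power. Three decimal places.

Required noncentrality: δ = z_{0.005} + z_{0.15} = 2.576 + 1.036 = 3.612.
(Lower-tail contribution to power is negligible for δ > 0.)
δ = d·√n ⇒ d = δ/√n = 3.612/√224 = 0.2414.

d ≈ 0.241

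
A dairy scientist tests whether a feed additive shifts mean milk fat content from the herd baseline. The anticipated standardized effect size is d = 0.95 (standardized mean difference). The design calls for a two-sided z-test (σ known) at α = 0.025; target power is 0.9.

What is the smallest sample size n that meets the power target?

n = 14

Set Φ(δ − 2.241) = 0.9; then δ − 2.241 = Φ⁻¹(0.9) = 1.282, giving δ = 3.523.
(For δ > 0 the lower-tail rejection region contributes negligibly to power, so the one-term inversion is standard.)
δ = d·√n ⇒ n = (δ/d)² = (3.523 / 0.95)² = 13.75.
Round up to the next whole unit.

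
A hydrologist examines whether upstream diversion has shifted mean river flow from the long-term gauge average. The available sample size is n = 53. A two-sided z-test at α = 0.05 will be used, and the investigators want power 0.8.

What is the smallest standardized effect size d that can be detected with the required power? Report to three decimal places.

Need Φ(δ − 1.960) = 0.8, so δ = 1.960 + 0.842 = 2.802.
(The second rejection-region term Φ(−δ − z_{α/2}) is negligible and dropped.)
δ = d·√n ⇒ d = δ/√n = 2.802/√53 = 0.3848.

d ≈ 0.385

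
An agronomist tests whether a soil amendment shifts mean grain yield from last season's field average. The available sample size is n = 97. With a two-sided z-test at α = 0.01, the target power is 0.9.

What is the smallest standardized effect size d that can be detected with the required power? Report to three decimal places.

Required noncentrality: δ = z_{0.005} + z_{0.10} = 2.576 + 1.282 = 3.857.
(Lower-tail contribution to power is negligible for δ > 0.)
δ = d·√n ⇒ d = δ/√n = 3.857/√97 = 0.3917.

d ≈ 0.392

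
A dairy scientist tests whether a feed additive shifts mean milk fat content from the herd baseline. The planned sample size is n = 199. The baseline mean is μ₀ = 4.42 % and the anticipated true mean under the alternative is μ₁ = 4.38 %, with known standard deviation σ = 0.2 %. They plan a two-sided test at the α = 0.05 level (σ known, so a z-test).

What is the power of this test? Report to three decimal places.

Power ≈ 0.805

Standardized effect: d = |μ₁ − μ₀| / σ = |4.38 − 4.42| / 0.2 = 0.2000
Noncentrality parameter: λ = d·√n = 0.2000 × √199 = 2.8213
Critical value for a two-sided test at α = 0.05: z_{α/2} = 1.960.
Power = Φ(λ − 1.960) + Φ(−λ − 1.960) = Φ(0.861) + Φ(-4.781) = 0.8055 + 0.0000 = 0.8055.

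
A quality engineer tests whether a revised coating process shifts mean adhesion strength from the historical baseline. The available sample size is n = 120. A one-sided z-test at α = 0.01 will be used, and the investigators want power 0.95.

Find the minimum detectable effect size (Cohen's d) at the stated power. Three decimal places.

d ≈ 0.363

Required noncentrality: δ = z_{0.01} + z_{0.05} = 2.326 + 1.645 = 3.971.
δ = d·√n ⇒ d = δ/√n = 3.971/√120 = 0.3625.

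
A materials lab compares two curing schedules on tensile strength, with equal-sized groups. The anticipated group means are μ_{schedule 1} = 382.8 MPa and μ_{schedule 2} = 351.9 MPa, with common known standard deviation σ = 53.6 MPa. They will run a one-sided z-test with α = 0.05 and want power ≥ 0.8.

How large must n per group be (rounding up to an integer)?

Standardized effect: d = |μ_{schedule 1} − μ_{schedule 2}| / σ = |382.8 − 351.9| / 53.6 = 0.5765
Set Φ(δ − 1.645) = 0.8; then δ − 1.645 = Φ⁻¹(0.8) = 0.842, giving δ = 2.486.
δ = d·√(n/2) ⇒ n = 2(δ/d)² = 2 × (2.486 / 0.5765)² = 37.21.
Round up to the next whole unit.

n = 38 per group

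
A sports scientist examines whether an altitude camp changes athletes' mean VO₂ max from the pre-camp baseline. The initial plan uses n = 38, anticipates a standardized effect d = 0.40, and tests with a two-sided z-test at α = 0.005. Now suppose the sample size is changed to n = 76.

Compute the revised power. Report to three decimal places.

Power ≈ 0.752

With n = 76: δ = d·√n = 0.40 × √76 = 3.4871. Critical value z_{0.0025} = 2.807.
Revised power = Φ(δ − 2.807) + Φ(−δ − 2.807) = Φ(0.680) + Φ(-6.294) = 0.7518 + 0.0000 = 0.7518.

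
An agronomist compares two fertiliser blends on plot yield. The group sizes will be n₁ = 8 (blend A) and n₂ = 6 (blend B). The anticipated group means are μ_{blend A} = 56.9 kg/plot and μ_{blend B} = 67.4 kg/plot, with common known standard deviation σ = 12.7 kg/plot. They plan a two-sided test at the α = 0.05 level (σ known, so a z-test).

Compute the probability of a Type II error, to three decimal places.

β ≈ 0.666

Standardized effect: d = |μ_{blend A} − μ_{blend B}| / σ = |56.9 − 67.4| / 12.7 = 0.8268
Noncentrality parameter: δ = d / √(1/n₁ + 1/n₂) = 0.8268 / √(1/8 + 1/6) = 1.5309
Critical value for a two-sided test at α = 0.05: z_{α/2} = 1.960.
Power = Φ(δ − 1.960) + Φ(−δ − 1.960) = Φ(-0.429) + Φ(-3.491) = 0.3339 + 0.0002 = 0.3342.
Type II error: β = 1 − power = 1 − 0.3342 = 0.6658.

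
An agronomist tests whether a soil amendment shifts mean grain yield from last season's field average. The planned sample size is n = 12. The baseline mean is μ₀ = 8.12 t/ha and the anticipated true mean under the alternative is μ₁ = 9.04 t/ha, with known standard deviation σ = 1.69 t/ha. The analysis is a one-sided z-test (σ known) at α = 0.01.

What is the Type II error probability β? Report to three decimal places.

Standardized effect: d = |μ₁ − μ₀| / σ = |9.04 − 8.12| / 1.69 = 0.5444
Noncentrality parameter: δ = d·√n = 0.5444 × √12 = 1.8858
Critical value for a one-sided test at α = 0.01: z_α = 2.326.
Power = P(Z > 2.326 − δ) = Φ(-0.441) = 0.3298.
Type II error: β = 1 − power = 1 − 0.3298 = 0.6702.

β ≈ 0.670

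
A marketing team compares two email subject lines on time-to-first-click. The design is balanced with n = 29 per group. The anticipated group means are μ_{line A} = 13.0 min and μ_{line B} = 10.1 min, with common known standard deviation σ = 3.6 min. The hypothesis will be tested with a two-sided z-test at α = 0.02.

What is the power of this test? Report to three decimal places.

Power ≈ 0.771

Standardized effect: d = |μ_{line A} − μ_{line B}| / σ = |13.0 − 10.1| / 3.6 = 0.8056
Noncentrality parameter: δ = d·√(n/2) = 0.8056 × √(29/2) = 3.0675
Critical value for a two-sided test at α = 0.02: z_{α/2} = 2.326.
Power = Φ(δ − 2.326) + Φ(−δ − 2.326) = Φ(0.741) + Φ(-5.394) = 0.7707 + 0.0000 = 0.7707.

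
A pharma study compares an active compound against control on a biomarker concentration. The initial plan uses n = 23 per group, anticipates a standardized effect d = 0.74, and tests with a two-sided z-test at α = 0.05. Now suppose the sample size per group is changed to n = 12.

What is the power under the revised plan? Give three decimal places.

Power ≈ 0.442

With n = 12 per group: δ = d·√(n/2) = 0.74 × √(12/2) = 1.8126. Critical value z_{0.025} = 1.960.
Revised power = Φ(δ − 1.960) + Φ(−δ − 1.960) = Φ(-0.147) + Φ(-3.773) = 0.4414 + 0.0001 = 0.4415.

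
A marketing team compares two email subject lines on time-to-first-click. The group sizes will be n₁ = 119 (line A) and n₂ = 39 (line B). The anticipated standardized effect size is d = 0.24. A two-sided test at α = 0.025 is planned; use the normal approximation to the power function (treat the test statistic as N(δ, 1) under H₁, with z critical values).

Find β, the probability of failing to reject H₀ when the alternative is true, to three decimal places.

Noncentrality parameter: λ = d / √(1/n₁ + 1/n₂) = 0.24 / √(1/119 + 1/39) = 1.3007
Critical value for a two-sided test at α = 0.025: z_{α/2} = 2.241.
Power = Φ(λ − 2.241) + Φ(−λ − 2.241) = Φ(-0.941) + Φ(-3.542) = 0.1734 + 0.0002 = 0.1736.
Type II error: β = 1 − power = 1 − 0.1736 = 0.8264.

β ≈ 0.826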